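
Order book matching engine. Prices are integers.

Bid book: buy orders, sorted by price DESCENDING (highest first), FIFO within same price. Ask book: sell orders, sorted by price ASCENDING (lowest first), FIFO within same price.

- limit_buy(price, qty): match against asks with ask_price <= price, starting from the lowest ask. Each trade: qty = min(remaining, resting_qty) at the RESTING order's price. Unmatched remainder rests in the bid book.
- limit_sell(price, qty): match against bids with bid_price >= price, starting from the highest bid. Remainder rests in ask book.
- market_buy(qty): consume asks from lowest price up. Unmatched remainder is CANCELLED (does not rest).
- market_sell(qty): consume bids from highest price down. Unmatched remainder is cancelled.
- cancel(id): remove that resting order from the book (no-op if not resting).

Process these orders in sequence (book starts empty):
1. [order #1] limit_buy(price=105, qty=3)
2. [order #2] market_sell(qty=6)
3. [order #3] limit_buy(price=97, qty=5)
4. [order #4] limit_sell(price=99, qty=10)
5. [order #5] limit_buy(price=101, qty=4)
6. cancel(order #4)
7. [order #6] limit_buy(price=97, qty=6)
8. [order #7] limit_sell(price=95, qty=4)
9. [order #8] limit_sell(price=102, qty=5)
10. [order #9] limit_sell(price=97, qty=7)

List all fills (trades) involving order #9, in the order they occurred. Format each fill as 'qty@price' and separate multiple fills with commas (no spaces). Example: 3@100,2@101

After op 1 [order #1] limit_buy(price=105, qty=3): fills=none; bids=[#1:3@105] asks=[-]
After op 2 [order #2] market_sell(qty=6): fills=#1x#2:3@105; bids=[-] asks=[-]
After op 3 [order #3] limit_buy(price=97, qty=5): fills=none; bids=[#3:5@97] asks=[-]
After op 4 [order #4] limit_sell(price=99, qty=10): fills=none; bids=[#3:5@97] asks=[#4:10@99]
After op 5 [order #5] limit_buy(price=101, qty=4): fills=#5x#4:4@99; bids=[#3:5@97] asks=[#4:6@99]
After op 6 cancel(order #4): fills=none; bids=[#3:5@97] asks=[-]
After op 7 [order #6] limit_buy(price=97, qty=6): fills=none; bids=[#3:5@97 #6:6@97] asks=[-]
After op 8 [order #7] limit_sell(price=95, qty=4): fills=#3x#7:4@97; bids=[#3:1@97 #6:6@97] asks=[-]
After op 9 [order #8] limit_sell(price=102, qty=5): fills=none; bids=[#3:1@97 #6:6@97] asks=[#8:5@102]
After op 10 [order #9] limit_sell(price=97, qty=7): fills=#3x#9:1@97 #6x#9:6@97; bids=[-] asks=[#8:5@102]

Answer: 1@97,6@97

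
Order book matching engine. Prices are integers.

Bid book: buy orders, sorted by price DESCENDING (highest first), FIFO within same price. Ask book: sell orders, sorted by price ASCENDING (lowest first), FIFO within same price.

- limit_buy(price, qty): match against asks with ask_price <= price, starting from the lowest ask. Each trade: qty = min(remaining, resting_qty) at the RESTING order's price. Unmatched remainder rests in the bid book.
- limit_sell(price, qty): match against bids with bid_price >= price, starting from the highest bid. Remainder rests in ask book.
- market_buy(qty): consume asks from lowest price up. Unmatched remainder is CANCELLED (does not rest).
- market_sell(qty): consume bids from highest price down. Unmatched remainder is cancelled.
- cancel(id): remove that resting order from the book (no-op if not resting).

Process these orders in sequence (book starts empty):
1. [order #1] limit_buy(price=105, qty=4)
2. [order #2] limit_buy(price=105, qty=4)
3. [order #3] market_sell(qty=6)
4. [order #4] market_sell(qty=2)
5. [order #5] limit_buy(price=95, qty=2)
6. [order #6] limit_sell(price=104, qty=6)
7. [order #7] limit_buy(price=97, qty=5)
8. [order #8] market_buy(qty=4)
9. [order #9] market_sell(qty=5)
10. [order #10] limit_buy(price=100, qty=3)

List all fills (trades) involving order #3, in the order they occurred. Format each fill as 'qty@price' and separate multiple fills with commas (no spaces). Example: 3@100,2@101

After op 1 [order #1] limit_buy(price=105, qty=4): fills=none; bids=[#1:4@105] asks=[-]
After op 2 [order #2] limit_buy(price=105, qty=4): fills=none; bids=[#1:4@105 #2:4@105] asks=[-]
After op 3 [order #3] market_sell(qty=6): fills=#1x#3:4@105 #2x#3:2@105; bids=[#2:2@105] asks=[-]
After op 4 [order #4] market_sell(qty=2): fills=#2x#4:2@105; bids=[-] asks=[-]
After op 5 [order #5] limit_buy(price=95, qty=2): fills=none; bids=[#5:2@95] asks=[-]
After op 6 [order #6] limit_sell(price=104, qty=6): fills=none; bids=[#5:2@95] asks=[#6:6@104]
After op 7 [order #7] limit_buy(price=97, qty=5): fills=none; bids=[#7:5@97 #5:2@95] asks=[#6:6@104]
After op 8 [order #8] market_buy(qty=4): fills=#8x#6:4@104; bids=[#7:5@97 #5:2@95] asks=[#6:2@104]
After op 9 [order #9] market_sell(qty=5): fills=#7x#9:5@97; bids=[#5:2@95] asks=[#6:2@104]
After op 10 [order #10] limit_buy(price=100, qty=3): fills=none; bids=[#10:3@100 #5:2@95] asks=[#6:2@104]

Answer: 4@105,2@105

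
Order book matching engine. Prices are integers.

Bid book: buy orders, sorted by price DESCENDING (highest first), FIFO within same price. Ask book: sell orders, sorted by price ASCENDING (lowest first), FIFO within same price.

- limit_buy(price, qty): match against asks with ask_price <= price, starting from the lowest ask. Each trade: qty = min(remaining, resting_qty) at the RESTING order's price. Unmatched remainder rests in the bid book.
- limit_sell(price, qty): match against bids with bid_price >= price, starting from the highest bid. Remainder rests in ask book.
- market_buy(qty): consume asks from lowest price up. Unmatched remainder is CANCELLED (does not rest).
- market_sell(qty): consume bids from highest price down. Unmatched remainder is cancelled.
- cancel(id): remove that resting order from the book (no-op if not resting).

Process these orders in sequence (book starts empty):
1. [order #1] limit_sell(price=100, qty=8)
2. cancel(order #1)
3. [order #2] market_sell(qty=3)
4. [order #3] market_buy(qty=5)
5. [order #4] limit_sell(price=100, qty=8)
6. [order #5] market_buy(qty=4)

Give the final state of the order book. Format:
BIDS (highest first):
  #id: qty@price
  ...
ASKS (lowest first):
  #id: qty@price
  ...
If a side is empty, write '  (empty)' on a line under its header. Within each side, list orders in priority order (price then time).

After op 1 [order #1] limit_sell(price=100, qty=8): fills=none; bids=[-] asks=[#1:8@100]
After op 2 cancel(order #1): fills=none; bids=[-] asks=[-]
After op 3 [order #2] market_sell(qty=3): fills=none; bids=[-] asks=[-]
After op 4 [order #3] market_buy(qty=5): fills=none; bids=[-] asks=[-]
After op 5 [order #4] limit_sell(price=100, qty=8): fills=none; bids=[-] asks=[#4:8@100]
After op 6 [order #5] market_buy(qty=4): fills=#5x#4:4@100; bids=[-] asks=[#4:4@100]

Answer: BIDS (highest first):
  (empty)
ASKS (lowest first):
  #4: 4@100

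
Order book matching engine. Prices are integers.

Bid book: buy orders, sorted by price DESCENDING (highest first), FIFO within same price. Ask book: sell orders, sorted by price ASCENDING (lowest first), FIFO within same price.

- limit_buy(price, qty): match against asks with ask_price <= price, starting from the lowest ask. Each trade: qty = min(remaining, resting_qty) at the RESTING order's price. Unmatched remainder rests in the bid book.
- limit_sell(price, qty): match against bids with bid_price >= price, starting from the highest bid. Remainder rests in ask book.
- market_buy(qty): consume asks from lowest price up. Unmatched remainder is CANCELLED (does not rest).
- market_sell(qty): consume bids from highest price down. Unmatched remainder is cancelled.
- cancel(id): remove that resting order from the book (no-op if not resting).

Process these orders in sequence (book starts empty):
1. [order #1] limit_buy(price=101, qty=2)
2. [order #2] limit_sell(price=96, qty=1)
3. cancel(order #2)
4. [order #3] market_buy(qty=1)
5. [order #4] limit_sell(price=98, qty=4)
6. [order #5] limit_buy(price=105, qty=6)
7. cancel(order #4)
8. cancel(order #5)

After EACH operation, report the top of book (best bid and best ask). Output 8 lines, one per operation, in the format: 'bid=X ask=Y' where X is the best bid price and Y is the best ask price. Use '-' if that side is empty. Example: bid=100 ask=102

After op 1 [order #1] limit_buy(price=101, qty=2): fills=none; bids=[#1:2@101] asks=[-]
After op 2 [order #2] limit_sell(price=96, qty=1): fills=#1x#2:1@101; bids=[#1:1@101] asks=[-]
After op 3 cancel(order #2): fills=none; bids=[#1:1@101] asks=[-]
After op 4 [order #3] market_buy(qty=1): fills=none; bids=[#1:1@101] asks=[-]
After op 5 [order #4] limit_sell(price=98, qty=4): fills=#1x#4:1@101; bids=[-] asks=[#4:3@98]
After op 6 [order #5] limit_buy(price=105, qty=6): fills=#5x#4:3@98; bids=[#5:3@105] asks=[-]
After op 7 cancel(order #4): fills=none; bids=[#5:3@105] asks=[-]
After op 8 cancel(order #5): fills=none; bids=[-] asks=[-]

Answer: bid=101 ask=-
bid=101 ask=-
bid=101 ask=-
bid=101 ask=-
bid=- ask=98
bid=105 ask=-
bid=105 ask=-
bid=- ask=-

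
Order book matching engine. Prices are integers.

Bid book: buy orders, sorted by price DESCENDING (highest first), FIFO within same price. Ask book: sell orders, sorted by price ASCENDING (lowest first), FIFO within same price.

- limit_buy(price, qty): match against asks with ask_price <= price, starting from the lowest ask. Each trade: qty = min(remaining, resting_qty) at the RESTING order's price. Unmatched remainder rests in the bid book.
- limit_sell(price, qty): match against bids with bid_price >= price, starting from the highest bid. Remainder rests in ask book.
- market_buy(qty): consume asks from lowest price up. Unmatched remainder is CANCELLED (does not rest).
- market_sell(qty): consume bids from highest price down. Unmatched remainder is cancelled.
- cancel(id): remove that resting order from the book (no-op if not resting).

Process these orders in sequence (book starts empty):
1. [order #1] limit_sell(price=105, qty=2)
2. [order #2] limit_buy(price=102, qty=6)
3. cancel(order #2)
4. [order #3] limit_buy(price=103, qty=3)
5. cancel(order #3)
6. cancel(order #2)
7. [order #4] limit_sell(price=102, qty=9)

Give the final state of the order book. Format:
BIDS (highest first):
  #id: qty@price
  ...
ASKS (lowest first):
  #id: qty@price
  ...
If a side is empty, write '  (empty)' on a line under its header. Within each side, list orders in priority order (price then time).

After op 1 [order #1] limit_sell(price=105, qty=2): fills=none; bids=[-] asks=[#1:2@105]
After op 2 [order #2] limit_buy(price=102, qty=6): fills=none; bids=[#2:6@102] asks=[#1:2@105]
After op 3 cancel(order #2): fills=none; bids=[-] asks=[#1:2@105]
After op 4 [order #3] limit_buy(price=103, qty=3): fills=none; bids=[#3:3@103] asks=[#1:2@105]
After op 5 cancel(order #3): fills=none; bids=[-] asks=[#1:2@105]
After op 6 cancel(order #2): fills=none; bids=[-] asks=[#1:2@105]
After op 7 [order #4] limit_sell(price=102, qty=9): fills=none; bids=[-] asks=[#4:9@102 #1:2@105]

Answer: BIDS (highest first):
  (empty)
ASKS (lowest first):
  #4: 9@102
  #1: 2@105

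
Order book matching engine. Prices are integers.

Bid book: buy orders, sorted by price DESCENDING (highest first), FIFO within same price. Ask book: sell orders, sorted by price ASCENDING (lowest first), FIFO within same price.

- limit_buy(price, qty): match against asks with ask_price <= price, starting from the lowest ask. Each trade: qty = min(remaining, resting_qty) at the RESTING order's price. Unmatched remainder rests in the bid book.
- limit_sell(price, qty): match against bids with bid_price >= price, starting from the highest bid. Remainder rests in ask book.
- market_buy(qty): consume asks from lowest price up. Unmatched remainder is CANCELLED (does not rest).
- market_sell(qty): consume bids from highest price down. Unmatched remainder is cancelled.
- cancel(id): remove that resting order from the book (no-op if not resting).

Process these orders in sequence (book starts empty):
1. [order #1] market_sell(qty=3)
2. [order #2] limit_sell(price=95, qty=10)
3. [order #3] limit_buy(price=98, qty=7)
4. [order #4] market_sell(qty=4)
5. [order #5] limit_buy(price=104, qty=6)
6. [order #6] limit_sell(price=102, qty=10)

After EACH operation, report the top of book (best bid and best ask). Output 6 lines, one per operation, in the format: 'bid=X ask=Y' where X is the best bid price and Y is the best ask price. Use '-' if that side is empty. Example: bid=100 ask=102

After op 1 [order #1] market_sell(qty=3): fills=none; bids=[-] asks=[-]
After op 2 [order #2] limit_sell(price=95, qty=10): fills=none; bids=[-] asks=[#2:10@95]
After op 3 [order #3] limit_buy(price=98, qty=7): fills=#3x#2:7@95; bids=[-] asks=[#2:3@95]
After op 4 [order #4] market_sell(qty=4): fills=none; bids=[-] asks=[#2:3@95]
After op 5 [order #5] limit_buy(price=104, qty=6): fills=#5x#2:3@95; bids=[#5:3@104] asks=[-]
After op 6 [order #6] limit_sell(price=102, qty=10): fills=#5x#6:3@104; bids=[-] asks=[#6:7@102]

Answer: bid=- ask=-
bid=- ask=95
bid=- ask=95
bid=- ask=95
bid=104 ask=-
bid=- ask=102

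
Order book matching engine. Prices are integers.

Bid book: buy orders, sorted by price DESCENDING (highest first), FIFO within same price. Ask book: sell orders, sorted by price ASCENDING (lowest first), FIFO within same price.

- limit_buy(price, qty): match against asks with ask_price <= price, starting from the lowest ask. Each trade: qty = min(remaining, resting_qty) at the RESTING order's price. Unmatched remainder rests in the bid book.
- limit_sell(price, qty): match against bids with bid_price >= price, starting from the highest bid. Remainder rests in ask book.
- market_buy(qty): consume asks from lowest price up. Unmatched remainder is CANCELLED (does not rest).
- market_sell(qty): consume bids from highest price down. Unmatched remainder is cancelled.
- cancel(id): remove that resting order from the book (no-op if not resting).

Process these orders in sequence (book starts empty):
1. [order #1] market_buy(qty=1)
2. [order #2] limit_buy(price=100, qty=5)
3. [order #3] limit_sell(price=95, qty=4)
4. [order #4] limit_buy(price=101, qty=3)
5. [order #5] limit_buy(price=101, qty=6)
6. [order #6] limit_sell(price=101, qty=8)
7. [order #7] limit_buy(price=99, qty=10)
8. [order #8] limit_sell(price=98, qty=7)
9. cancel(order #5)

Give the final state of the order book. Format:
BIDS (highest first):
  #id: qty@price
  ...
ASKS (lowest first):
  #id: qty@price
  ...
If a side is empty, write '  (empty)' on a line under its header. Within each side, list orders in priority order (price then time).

After op 1 [order #1] market_buy(qty=1): fills=none; bids=[-] asks=[-]
After op 2 [order #2] limit_buy(price=100, qty=5): fills=none; bids=[#2:5@100] asks=[-]
After op 3 [order #3] limit_sell(price=95, qty=4): fills=#2x#3:4@100; bids=[#2:1@100] asks=[-]
After op 4 [order #4] limit_buy(price=101, qty=3): fills=none; bids=[#4:3@101 #2:1@100] asks=[-]
After op 5 [order #5] limit_buy(price=101, qty=6): fills=none; bids=[#4:3@101 #5:6@101 #2:1@100] asks=[-]
After op 6 [order #6] limit_sell(price=101, qty=8): fills=#4x#6:3@101 #5x#6:5@101; bids=[#5:1@101 #2:1@100] asks=[-]
After op 7 [order #7] limit_buy(price=99, qty=10): fills=none; bids=[#5:1@101 #2:1@100 #7:10@99] asks=[-]
After op 8 [order #8] limit_sell(price=98, qty=7): fills=#5x#8:1@101 #2x#8:1@100 #7x#8:5@99; bids=[#7:5@99] asks=[-]
After op 9 cancel(order #5): fills=none; bids=[#7:5@99] asks=[-]

Answer: BIDS (highest first):
  #7: 5@99
ASKS (lowest first):
  (empty)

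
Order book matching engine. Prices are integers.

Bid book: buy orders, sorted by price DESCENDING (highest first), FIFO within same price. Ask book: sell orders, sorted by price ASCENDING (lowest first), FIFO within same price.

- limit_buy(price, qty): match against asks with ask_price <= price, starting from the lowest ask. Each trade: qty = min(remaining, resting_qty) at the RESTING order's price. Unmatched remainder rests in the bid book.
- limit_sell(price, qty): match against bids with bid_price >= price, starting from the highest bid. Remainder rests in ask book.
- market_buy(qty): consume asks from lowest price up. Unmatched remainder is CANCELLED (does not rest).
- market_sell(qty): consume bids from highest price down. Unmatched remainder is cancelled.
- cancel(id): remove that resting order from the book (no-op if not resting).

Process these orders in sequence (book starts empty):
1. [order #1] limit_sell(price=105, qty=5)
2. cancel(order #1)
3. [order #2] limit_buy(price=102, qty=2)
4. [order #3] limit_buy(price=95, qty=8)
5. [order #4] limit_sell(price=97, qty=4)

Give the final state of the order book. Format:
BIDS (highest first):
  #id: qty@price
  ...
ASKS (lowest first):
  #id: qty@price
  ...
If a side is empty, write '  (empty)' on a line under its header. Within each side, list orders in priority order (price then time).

After op 1 [order #1] limit_sell(price=105, qty=5): fills=none; bids=[-] asks=[#1:5@105]
After op 2 cancel(order #1): fills=none; bids=[-] asks=[-]
After op 3 [order #2] limit_buy(price=102, qty=2): fills=none; bids=[#2:2@102] asks=[-]
After op 4 [order #3] limit_buy(price=95, qty=8): fills=none; bids=[#2:2@102 #3:8@95] asks=[-]
After op 5 [order #4] limit_sell(price=97, qty=4): fills=#2x#4:2@102; bids=[#3:8@95] asks=[#4:2@97]

Answer: BIDS (highest first):
  #3: 8@95
ASKS (lowest first):
  #4: 2@97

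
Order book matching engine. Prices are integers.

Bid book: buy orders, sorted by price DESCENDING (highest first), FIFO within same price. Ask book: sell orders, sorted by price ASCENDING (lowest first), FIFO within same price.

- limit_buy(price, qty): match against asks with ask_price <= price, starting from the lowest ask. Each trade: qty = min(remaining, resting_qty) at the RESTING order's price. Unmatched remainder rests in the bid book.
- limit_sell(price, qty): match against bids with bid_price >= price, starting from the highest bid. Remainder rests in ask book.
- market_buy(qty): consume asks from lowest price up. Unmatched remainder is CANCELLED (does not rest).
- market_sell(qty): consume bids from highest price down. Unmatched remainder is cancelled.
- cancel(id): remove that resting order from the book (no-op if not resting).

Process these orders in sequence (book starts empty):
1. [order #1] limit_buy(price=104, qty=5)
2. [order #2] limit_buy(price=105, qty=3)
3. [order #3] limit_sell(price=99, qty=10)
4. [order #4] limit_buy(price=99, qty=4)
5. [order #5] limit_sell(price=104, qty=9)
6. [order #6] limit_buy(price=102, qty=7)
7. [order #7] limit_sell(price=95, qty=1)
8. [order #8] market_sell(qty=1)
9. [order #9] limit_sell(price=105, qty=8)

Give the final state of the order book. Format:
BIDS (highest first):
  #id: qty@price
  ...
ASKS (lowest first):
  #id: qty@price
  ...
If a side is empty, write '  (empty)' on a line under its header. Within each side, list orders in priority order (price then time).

Answer: BIDS (highest first):
  #6: 5@102
  #4: 2@99
ASKS (lowest first):
  #5: 9@104
  #9: 8@105

Derivation:
After op 1 [order #1] limit_buy(price=104, qty=5): fills=none; bids=[#1:5@104] asks=[-]
After op 2 [order #2] limit_buy(price=105, qty=3): fills=none; bids=[#2:3@105 #1:5@104] asks=[-]
After op 3 [order #3] limit_sell(price=99, qty=10): fills=#2x#3:3@105 #1x#3:5@104; bids=[-] asks=[#3:2@99]
After op 4 [order #4] limit_buy(price=99, qty=4): fills=#4x#3:2@99; bids=[#4:2@99] asks=[-]
After op 5 [order #5] limit_sell(price=104, qty=9): fills=none; bids=[#4:2@99] asks=[#5:9@104]
After op 6 [order #6] limit_buy(price=102, qty=7): fills=none; bids=[#6:7@102 #4:2@99] asks=[#5:9@104]
After op 7 [order #7] limit_sell(price=95, qty=1): fills=#6x#7:1@102; bids=[#6:6@102 #4:2@99] asks=[#5:9@104]
After op 8 [order #8] market_sell(qty=1): fills=#6x#8:1@102; bids=[#6:5@102 #4:2@99] asks=[#5:9@104]
After op 9 [order #9] limit_sell(price=105, qty=8): fills=none; bids=[#6:5@102 #4:2@99] asks=[#5:9@104 #9:8@105]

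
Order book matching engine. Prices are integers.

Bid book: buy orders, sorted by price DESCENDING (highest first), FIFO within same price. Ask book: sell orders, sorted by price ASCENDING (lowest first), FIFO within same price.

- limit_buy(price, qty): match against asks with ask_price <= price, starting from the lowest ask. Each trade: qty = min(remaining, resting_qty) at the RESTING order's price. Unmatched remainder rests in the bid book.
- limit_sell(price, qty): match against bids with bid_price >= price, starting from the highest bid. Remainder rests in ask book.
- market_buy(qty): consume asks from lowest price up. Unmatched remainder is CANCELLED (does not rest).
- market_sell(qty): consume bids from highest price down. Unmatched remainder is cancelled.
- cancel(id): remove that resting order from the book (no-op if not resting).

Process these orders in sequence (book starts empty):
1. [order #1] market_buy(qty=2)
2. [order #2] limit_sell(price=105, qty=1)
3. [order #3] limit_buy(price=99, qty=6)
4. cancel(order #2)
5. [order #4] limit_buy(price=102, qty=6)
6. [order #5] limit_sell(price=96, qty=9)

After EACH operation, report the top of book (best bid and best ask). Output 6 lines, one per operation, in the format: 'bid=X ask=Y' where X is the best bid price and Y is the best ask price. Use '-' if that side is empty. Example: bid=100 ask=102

After op 1 [order #1] market_buy(qty=2): fills=none; bids=[-] asks=[-]
After op 2 [order #2] limit_sell(price=105, qty=1): fills=none; bids=[-] asks=[#2:1@105]
After op 3 [order #3] limit_buy(price=99, qty=6): fills=none; bids=[#3:6@99] asks=[#2:1@105]
After op 4 cancel(order #2): fills=none; bids=[#3:6@99] asks=[-]
After op 5 [order #4] limit_buy(price=102, qty=6): fills=none; bids=[#4:6@102 #3:6@99] asks=[-]
After op 6 [order #5] limit_sell(price=96, qty=9): fills=#4x#5:6@102 #3x#5:3@99; bids=[#3:3@99] asks=[-]

Answer: bid=- ask=-
bid=- ask=105
bid=99 ask=105
bid=99 ask=-
bid=102 ask=-
bid=99 ask=-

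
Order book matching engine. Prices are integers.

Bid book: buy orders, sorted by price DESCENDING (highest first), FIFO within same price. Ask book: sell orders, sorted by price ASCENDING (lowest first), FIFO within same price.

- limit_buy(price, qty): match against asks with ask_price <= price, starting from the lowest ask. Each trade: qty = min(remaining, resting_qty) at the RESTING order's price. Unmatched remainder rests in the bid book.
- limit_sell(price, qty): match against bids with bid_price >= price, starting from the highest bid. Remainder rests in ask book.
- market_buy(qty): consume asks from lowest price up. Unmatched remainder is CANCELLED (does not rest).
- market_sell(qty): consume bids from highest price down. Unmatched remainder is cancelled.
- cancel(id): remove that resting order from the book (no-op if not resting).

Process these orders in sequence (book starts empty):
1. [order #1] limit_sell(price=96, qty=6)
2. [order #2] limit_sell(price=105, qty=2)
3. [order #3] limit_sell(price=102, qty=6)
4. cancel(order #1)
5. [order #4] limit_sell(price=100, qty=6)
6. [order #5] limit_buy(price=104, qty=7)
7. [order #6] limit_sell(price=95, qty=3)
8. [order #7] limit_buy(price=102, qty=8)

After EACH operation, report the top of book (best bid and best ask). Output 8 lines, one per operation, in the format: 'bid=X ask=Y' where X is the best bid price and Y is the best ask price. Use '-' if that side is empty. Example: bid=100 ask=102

After op 1 [order #1] limit_sell(price=96, qty=6): fills=none; bids=[-] asks=[#1:6@96]
After op 2 [order #2] limit_sell(price=105, qty=2): fills=none; bids=[-] asks=[#1:6@96 #2:2@105]
After op 3 [order #3] limit_sell(price=102, qty=6): fills=none; bids=[-] asks=[#1:6@96 #3:6@102 #2:2@105]
After op 4 cancel(order #1): fills=none; bids=[-] asks=[#3:6@102 #2:2@105]
After op 5 [order #4] limit_sell(price=100, qty=6): fills=none; bids=[-] asks=[#4:6@100 #3:6@102 #2:2@105]
After op 6 [order #5] limit_buy(price=104, qty=7): fills=#5x#4:6@100 #5x#3:1@102; bids=[-] asks=[#3:5@102 #2:2@105]
After op 7 [order #6] limit_sell(price=95, qty=3): fills=none; bids=[-] asks=[#6:3@95 #3:5@102 #2:2@105]
After op 8 [order #7] limit_buy(price=102, qty=8): fills=#7x#6:3@95 #7x#3:5@102; bids=[-] asks=[#2:2@105]

Answer: bid=- ask=96
bid=- ask=96
bid=- ask=96
bid=- ask=102
bid=- ask=100
bid=- ask=102
bid=- ask=95
bid=- ask=105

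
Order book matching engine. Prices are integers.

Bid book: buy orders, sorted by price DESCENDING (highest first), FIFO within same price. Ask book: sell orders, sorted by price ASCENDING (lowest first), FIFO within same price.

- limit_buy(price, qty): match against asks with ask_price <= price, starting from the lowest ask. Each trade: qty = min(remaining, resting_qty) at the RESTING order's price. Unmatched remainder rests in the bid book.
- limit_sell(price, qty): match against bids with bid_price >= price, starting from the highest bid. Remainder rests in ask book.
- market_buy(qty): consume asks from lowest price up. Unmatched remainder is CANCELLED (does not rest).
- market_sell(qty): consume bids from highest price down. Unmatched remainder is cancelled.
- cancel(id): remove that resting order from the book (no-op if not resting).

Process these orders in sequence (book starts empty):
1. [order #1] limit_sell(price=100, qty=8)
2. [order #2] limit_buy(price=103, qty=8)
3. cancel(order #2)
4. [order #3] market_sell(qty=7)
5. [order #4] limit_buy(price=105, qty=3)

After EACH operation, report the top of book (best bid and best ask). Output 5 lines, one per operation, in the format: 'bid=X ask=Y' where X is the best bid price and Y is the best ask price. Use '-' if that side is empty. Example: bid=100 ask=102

After op 1 [order #1] limit_sell(price=100, qty=8): fills=none; bids=[-] asks=[#1:8@100]
After op 2 [order #2] limit_buy(price=103, qty=8): fills=#2x#1:8@100; bids=[-] asks=[-]
After op 3 cancel(order #2): fills=none; bids=[-] asks=[-]
After op 4 [order #3] market_sell(qty=7): fills=none; bids=[-] asks=[-]
After op 5 [order #4] limit_buy(price=105, qty=3): fills=none; bids=[#4:3@105] asks=[-]

Answer: bid=- ask=100
bid=- ask=-
bid=- ask=-
bid=- ask=-
bid=105 ask=-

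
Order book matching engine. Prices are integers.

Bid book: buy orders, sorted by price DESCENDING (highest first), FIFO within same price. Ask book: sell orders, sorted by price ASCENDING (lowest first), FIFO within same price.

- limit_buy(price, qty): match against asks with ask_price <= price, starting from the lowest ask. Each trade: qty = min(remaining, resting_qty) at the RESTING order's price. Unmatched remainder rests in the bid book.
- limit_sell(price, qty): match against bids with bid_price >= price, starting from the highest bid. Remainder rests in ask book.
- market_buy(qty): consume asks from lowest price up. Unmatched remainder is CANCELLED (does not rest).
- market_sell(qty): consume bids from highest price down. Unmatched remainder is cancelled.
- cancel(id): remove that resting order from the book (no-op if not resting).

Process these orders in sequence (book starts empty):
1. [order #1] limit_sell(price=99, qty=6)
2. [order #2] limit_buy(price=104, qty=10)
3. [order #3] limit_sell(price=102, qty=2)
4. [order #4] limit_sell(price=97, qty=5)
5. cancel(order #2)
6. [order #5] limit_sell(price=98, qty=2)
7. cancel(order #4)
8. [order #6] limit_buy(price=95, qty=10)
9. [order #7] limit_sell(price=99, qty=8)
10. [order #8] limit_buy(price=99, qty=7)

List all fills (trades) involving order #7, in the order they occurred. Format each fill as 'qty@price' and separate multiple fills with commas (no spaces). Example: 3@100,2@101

Answer: 5@99

Derivation:
After op 1 [order #1] limit_sell(price=99, qty=6): fills=none; bids=[-] asks=[#1:6@99]
After op 2 [order #2] limit_buy(price=104, qty=10): fills=#2x#1:6@99; bids=[#2:4@104] asks=[-]
After op 3 [order #3] limit_sell(price=102, qty=2): fills=#2x#3:2@104; bids=[#2:2@104] asks=[-]
After op 4 [order #4] limit_sell(price=97, qty=5): fills=#2x#4:2@104; bids=[-] asks=[#4:3@97]
After op 5 cancel(order #2): fills=none; bids=[-] asks=[#4:3@97]
After op 6 [order #5] limit_sell(price=98, qty=2): fills=none; bids=[-] asks=[#4:3@97 #5:2@98]
After op 7 cancel(order #4): fills=none; bids=[-] asks=[#5:2@98]
After op 8 [order #6] limit_buy(price=95, qty=10): fills=none; bids=[#6:10@95] asks=[#5:2@98]
After op 9 [order #7] limit_sell(price=99, qty=8): fills=none; bids=[#6:10@95] asks=[#5:2@98 #7:8@99]
After op 10 [order #8] limit_buy(price=99, qty=7): fills=#8x#5:2@98 #8x#7:5@99; bids=[#6:10@95] asks=[#7:3@99]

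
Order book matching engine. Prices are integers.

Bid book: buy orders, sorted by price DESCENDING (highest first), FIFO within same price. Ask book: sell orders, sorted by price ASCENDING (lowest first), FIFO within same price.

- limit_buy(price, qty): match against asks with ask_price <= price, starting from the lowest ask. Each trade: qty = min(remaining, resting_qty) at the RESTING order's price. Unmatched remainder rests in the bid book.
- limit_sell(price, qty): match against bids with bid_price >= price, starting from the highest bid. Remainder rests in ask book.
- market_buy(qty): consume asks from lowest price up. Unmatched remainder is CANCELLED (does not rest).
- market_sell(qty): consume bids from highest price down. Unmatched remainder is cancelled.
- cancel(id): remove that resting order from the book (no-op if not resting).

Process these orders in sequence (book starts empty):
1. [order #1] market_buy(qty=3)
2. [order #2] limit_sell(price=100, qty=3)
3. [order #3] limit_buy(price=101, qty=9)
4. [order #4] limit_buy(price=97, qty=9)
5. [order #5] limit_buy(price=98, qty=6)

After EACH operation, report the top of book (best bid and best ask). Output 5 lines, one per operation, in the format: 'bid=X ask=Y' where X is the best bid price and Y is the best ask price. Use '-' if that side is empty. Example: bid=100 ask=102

Answer: bid=- ask=-
bid=- ask=100
bid=101 ask=-
bid=101 ask=-
bid=101 ask=-

Derivation:
After op 1 [order #1] market_buy(qty=3): fills=none; bids=[-] asks=[-]
After op 2 [order #2] limit_sell(price=100, qty=3): fills=none; bids=[-] asks=[#2:3@100]
After op 3 [order #3] limit_buy(price=101, qty=9): fills=#3x#2:3@100; bids=[#3:6@101] asks=[-]
After op 4 [order #4] limit_buy(price=97, qty=9): fills=none; bids=[#3:6@101 #4:9@97] asks=[-]
After op 5 [order #5] limit_buy(price=98, qty=6): fills=none; bids=[#3:6@101 #5:6@98 #4:9@97] asks=[-]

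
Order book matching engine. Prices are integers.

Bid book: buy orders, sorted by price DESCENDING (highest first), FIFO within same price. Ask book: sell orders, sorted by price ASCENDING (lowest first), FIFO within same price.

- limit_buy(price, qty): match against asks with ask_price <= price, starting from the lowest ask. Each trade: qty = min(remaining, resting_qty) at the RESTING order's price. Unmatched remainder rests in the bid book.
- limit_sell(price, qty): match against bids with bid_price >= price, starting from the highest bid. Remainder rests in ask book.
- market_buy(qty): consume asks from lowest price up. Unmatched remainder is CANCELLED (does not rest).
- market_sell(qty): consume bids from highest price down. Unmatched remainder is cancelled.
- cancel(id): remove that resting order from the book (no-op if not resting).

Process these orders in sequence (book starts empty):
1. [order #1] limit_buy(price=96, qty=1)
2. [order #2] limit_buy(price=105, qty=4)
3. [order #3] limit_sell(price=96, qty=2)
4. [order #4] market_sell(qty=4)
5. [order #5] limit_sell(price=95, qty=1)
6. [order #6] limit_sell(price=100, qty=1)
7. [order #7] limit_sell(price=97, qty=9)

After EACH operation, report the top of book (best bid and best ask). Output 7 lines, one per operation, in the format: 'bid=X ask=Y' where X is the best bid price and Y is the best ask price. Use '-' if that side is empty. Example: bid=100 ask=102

Answer: bid=96 ask=-
bid=105 ask=-
bid=105 ask=-
bid=- ask=-
bid=- ask=95
bid=- ask=95
bid=- ask=95

Derivation:
After op 1 [order #1] limit_buy(price=96, qty=1): fills=none; bids=[#1:1@96] asks=[-]
After op 2 [order #2] limit_buy(price=105, qty=4): fills=none; bids=[#2:4@105 #1:1@96] asks=[-]
After op 3 [order #3] limit_sell(price=96, qty=2): fills=#2x#3:2@105; bids=[#2:2@105 #1:1@96] asks=[-]
After op 4 [order #4] market_sell(qty=4): fills=#2x#4:2@105 #1x#4:1@96; bids=[-] asks=[-]
After op 5 [order #5] limit_sell(price=95, qty=1): fills=none; bids=[-] asks=[#5:1@95]
After op 6 [order #6] limit_sell(price=100, qty=1): fills=none; bids=[-] asks=[#5:1@95 #6:1@100]
After op 7 [order #7] limit_sell(price=97, qty=9): fills=none; bids=[-] asks=[#5:1@95 #7:9@97 #6:1@100]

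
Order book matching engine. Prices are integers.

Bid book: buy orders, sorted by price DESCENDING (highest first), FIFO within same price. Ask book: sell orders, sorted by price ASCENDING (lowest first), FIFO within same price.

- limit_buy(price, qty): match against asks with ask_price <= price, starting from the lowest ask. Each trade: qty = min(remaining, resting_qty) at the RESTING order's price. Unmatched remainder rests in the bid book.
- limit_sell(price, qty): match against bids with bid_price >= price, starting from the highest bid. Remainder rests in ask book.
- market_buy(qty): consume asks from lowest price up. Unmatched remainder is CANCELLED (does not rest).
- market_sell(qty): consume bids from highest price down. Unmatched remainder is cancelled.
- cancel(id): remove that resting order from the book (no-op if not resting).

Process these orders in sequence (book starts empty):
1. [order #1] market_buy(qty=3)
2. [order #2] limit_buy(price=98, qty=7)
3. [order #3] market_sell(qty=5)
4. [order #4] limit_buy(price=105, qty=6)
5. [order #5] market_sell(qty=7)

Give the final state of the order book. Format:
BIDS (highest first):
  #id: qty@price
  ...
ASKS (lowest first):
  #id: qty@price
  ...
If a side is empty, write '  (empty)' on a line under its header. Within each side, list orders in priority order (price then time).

After op 1 [order #1] market_buy(qty=3): fills=none; bids=[-] asks=[-]
After op 2 [order #2] limit_buy(price=98, qty=7): fills=none; bids=[#2:7@98] asks=[-]
After op 3 [order #3] market_sell(qty=5): fills=#2x#3:5@98; bids=[#2:2@98] asks=[-]
After op 4 [order #4] limit_buy(price=105, qty=6): fills=none; bids=[#4:6@105 #2:2@98] asks=[-]
After op 5 [order #5] market_sell(qty=7): fills=#4x#5:6@105 #2x#5:1@98; bids=[#2:1@98] asks=[-]

Answer: BIDS (highest first):
  #2: 1@98
ASKS (lowest first):
  (empty)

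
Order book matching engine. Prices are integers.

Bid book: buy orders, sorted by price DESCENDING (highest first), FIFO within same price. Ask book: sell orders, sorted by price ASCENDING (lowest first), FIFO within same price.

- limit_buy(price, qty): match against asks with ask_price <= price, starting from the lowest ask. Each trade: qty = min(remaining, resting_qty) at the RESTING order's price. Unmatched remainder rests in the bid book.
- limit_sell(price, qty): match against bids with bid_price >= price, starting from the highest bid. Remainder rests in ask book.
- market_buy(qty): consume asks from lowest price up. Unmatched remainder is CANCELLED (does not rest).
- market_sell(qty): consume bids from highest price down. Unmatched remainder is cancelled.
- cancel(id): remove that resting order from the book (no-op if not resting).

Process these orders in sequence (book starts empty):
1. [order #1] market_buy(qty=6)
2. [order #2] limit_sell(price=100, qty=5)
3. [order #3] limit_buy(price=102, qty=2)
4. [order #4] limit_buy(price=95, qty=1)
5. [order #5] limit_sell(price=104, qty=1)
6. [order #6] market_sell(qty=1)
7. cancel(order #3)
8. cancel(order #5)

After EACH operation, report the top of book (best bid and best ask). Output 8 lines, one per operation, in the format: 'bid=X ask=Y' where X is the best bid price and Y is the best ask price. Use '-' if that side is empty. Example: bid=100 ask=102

Answer: bid=- ask=-
bid=- ask=100
bid=- ask=100
bid=95 ask=100
bid=95 ask=100
bid=- ask=100
bid=- ask=100
bid=- ask=100

Derivation:
After op 1 [order #1] market_buy(qty=6): fills=none; bids=[-] asks=[-]
After op 2 [order #2] limit_sell(price=100, qty=5): fills=none; bids=[-] asks=[#2:5@100]
After op 3 [order #3] limit_buy(price=102, qty=2): fills=#3x#2:2@100; bids=[-] asks=[#2:3@100]
After op 4 [order #4] limit_buy(price=95, qty=1): fills=none; bids=[#4:1@95] asks=[#2:3@100]
After op 5 [order #5] limit_sell(price=104, qty=1): fills=none; bids=[#4:1@95] asks=[#2:3@100 #5:1@104]
After op 6 [order #6] market_sell(qty=1): fills=#4x#6:1@95; bids=[-] asks=[#2:3@100 #5:1@104]
After op 7 cancel(order #3): fills=none; bids=[-] asks=[#2:3@100 #5:1@104]
After op 8 cancel(order #5): fills=none; bids=[-] asks=[#2:3@100]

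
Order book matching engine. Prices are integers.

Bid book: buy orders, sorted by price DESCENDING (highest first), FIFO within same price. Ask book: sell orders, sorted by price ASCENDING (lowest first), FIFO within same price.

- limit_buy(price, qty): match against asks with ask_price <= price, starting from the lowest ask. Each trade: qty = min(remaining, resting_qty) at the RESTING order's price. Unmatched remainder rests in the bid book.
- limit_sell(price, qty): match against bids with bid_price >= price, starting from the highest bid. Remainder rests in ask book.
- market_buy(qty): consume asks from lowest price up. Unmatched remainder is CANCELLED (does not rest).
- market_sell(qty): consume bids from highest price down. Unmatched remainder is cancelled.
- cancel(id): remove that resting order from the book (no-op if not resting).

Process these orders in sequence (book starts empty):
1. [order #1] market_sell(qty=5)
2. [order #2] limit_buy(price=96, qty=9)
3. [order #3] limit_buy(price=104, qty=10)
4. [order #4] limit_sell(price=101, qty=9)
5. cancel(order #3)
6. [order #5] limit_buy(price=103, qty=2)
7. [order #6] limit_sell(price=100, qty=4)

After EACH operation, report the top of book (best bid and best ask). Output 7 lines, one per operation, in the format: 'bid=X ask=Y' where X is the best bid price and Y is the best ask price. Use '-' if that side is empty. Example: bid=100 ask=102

Answer: bid=- ask=-
bid=96 ask=-
bid=104 ask=-
bid=104 ask=-
bid=96 ask=-
bid=103 ask=-
bid=96 ask=100

Derivation:
After op 1 [order #1] market_sell(qty=5): fills=none; bids=[-] asks=[-]
After op 2 [order #2] limit_buy(price=96, qty=9): fills=none; bids=[#2:9@96] asks=[-]
After op 3 [order #3] limit_buy(price=104, qty=10): fills=none; bids=[#3:10@104 #2:9@96] asks=[-]
After op 4 [order #4] limit_sell(price=101, qty=9): fills=#3x#4:9@104; bids=[#3:1@104 #2:9@96] asks=[-]
After op 5 cancel(order #3): fills=none; bids=[#2:9@96] asks=[-]
After op 6 [order #5] limit_buy(price=103, qty=2): fills=none; bids=[#5:2@103 #2:9@96] asks=[-]
After op 7 [order #6] limit_sell(price=100, qty=4): fills=#5x#6:2@103; bids=[#2:9@96] asks=[#6:2@100]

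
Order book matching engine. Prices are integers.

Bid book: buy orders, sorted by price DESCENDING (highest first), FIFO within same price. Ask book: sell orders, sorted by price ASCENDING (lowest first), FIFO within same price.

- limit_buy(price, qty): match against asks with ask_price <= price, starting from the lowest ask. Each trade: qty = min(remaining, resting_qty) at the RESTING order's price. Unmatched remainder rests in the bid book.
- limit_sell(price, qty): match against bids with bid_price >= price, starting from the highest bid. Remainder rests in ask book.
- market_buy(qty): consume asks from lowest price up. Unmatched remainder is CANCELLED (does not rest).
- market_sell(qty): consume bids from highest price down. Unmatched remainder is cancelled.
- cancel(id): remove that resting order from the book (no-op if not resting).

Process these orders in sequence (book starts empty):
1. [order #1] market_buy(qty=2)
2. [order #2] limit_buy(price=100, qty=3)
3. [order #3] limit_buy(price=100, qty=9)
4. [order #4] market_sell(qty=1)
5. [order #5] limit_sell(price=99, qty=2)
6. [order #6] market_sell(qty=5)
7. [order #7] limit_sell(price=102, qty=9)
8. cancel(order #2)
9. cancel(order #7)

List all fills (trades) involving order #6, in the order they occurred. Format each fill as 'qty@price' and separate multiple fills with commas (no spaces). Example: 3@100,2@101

After op 1 [order #1] market_buy(qty=2): fills=none; bids=[-] asks=[-]
After op 2 [order #2] limit_buy(price=100, qty=3): fills=none; bids=[#2:3@100] asks=[-]
After op 3 [order #3] limit_buy(price=100, qty=9): fills=none; bids=[#2:3@100 #3:9@100] asks=[-]
After op 4 [order #4] market_sell(qty=1): fills=#2x#4:1@100; bids=[#2:2@100 #3:9@100] asks=[-]
After op 5 [order #5] limit_sell(price=99, qty=2): fills=#2x#5:2@100; bids=[#3:9@100] asks=[-]
After op 6 [order #6] market_sell(qty=5): fills=#3x#6:5@100; bids=[#3:4@100] asks=[-]
After op 7 [order #7] limit_sell(price=102, qty=9): fills=none; bids=[#3:4@100] asks=[#7:9@102]
After op 8 cancel(order #2): fills=none; bids=[#3:4@100] asks=[#7:9@102]
After op 9 cancel(order #7): fills=none; bids=[#3:4@100] asks=[-]

Answer: 5@100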